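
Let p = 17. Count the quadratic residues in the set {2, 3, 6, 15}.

2

(2/17) = +1 → QR.
(3/17) = -1 → non-residue.
(6/17) = -1 → non-residue.
(15/17) = +1 → QR.
Total quadratic residues among the 4: 2.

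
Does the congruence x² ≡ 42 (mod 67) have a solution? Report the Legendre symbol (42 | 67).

-1

Pull out 2: since 67 ≡ 3 (mod 8), (2/67) = -1.
Reciprocity: 21 ≡ 1 and 67 ≡ 3 (mod 4), so (21/67) = +(67/21).
Reduce top mod 21: now compute (4/21).
Pull out 2^2: since 21 ≡ 5 (mod 8), (2/21) = -1, so (2/21)^2 = +1.
Reached (1/21) = 1. Collecting the sign flips along the way, the symbol is -1.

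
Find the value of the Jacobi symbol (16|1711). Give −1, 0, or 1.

Pull out 2^4: since 1711 ≡ 7 (mod 8), (2/1711) = +1, so (2/1711)^4 = +1.
Reached (1/1711) = 1. Collecting the sign flips along the way, the symbol is +1.

1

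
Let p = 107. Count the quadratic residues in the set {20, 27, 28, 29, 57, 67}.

(20/107) = -1 → non-residue.
(27/107) = +1 → QR.
(28/107) = -1 → non-residue.
(29/107) = +1 → QR.
(57/107) = +1 → QR.
(67/107) = -1 → non-residue.
Total quadratic residues among the 6: 3.

3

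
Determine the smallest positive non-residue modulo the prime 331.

2

(2/331) = −1, so 2 is the smallest positive non-residue mod 331.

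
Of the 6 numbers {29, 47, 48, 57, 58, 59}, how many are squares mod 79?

0

(29/79) = -1 → non-residue.
(47/79) = -1 → non-residue.
(48/79) = -1 → non-residue.
(57/79) = -1 → non-residue.
(58/79) = -1 → non-residue.
(59/79) = -1 → non-residue.
Total quadratic residues among the 6: 0.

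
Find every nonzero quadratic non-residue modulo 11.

2 6 7 8 10

Square k = 1,…,5 (k and 11−k give the same square):
1²=1, 2²=4, 3²=9, 4²≡5, 5²≡3 (mod 11).
The residues are {1, 3, 4, 5, 9}; the non-residues are the remaining 5 nonzero classes.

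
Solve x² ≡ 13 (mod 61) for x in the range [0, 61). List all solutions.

61 ≡ 1 (mod 4), so we find a root by search.
Trying successive values, 14² = 196 ≡ 13 (mod 61). The other root is 61 − 14 = 47.

14, 47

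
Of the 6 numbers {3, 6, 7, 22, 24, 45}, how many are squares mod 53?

(3/53) = -1 → non-residue.
(6/53) = +1 → QR.
(7/53) = +1 → QR.
(22/53) = -1 → non-residue.
(24/53) = +1 → QR.
(45/53) = -1 → non-residue.
Total quadratic residues among the 6: 3.

3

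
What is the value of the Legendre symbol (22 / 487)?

Euler's criterion: (22/487) ≡ 22^243 (mod 487).
22^2 ≡ 484 (mod 487)
22^4 ≡ 9 (mod 487)
22^8 ≡ 81 (mod 487)
22^16 ≡ 230 (mod 487)
22^32 ≡ 304 (mod 487)
22^64 ≡ 373 (mod 487)
22^128 ≡ 334 (mod 487)
22^243 = 22^(128+64+32+16+2+1) ≡ 486 (mod 487).
Result is 486 ≡ −1, so (22/487) = −1.

-1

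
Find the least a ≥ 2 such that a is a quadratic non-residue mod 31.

(2/31) = +1, so 2 is a residue.
(3/31) = −1, so 3 is the smallest positive non-residue mod 31.

3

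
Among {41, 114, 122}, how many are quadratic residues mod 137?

1

(41/137) = -1 → non-residue.
(114/137) = -1 → non-residue.
(122/137) = +1 → QR.
Total quadratic residues among the 3: 1.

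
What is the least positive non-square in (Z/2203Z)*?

2

(2/2203) = −1, so 2 is the smallest positive non-residue mod 2203.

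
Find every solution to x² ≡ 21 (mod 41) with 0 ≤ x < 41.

12, 29

41 ≡ 1 (mod 4), so we find a root by search.
Trying successive values, 12² = 144 ≡ 21 (mod 41). The other root is 41 − 12 = 29.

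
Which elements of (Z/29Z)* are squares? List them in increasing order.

1,4,5,6,7,9,13,16,20,22,23,24,25,28

Square k = 1,…,14 (k and 29−k give the same square):
1²=1, 2²=4, 3²=9, 4²=16, 5²=25, 6²≡7, 7²≡20, 8²≡6, 9²≡23, 10²≡13, 11²≡5, 12²≡28, 13²≡24, 14²≡22 (mod 29).
So the quadratic residues mod 29 are {1, 4, 5, 6, 7, 9, 13, 16, 20, 22, 23, 24, 25, 28}.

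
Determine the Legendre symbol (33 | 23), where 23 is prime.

Euler's criterion: (33/23) ≡ 10^11 (mod 23).
10^2 ≡ 8 (mod 23)
10^4 ≡ 18 (mod 23)
10^8 ≡ 2 (mod 23)
10^11 = 10^(8+2+1) ≡ 22 (mod 23).
Result is 22 ≡ −1, so (33/23) = −1.

-1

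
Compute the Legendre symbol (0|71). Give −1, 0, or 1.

Top reduces to 0: gcd > 1, so the symbol is 0.

0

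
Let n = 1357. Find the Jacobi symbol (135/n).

-1

Reciprocity: 135 ≡ 3 and 1357 ≡ 1 (mod 4), so (135/1357) = +(1357/135).
Reduce top mod 135: now compute (7/135).
Reciprocity: 7 ≡ 3 and 135 ≡ 3 (mod 4), so (7/135) = −(135/7).
Reduce top mod 7: now compute (2/7).
Pull out 2: since 7 ≡ 7 (mod 8), (2/7) = +1.
Reached (1/7) = 1. Collecting the sign flips along the way, the symbol is -1.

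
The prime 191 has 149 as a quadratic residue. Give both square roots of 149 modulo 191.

63, 128

Since 191 ≡ 3 (mod 4), a square root of 149 is 149^((191+1)/4) = 149^48 mod 191.
Repeated squaring: 149^2≡45, 149^4≡115, 149^8≡46, 149^16≡15, 149^32≡34 (mod 191).
149^48 = 149^(32+16) ≡ 128 (mod 191).
Check: 128² = 16384 ≡ 149 (mod 191). The two roots are 63 and 128.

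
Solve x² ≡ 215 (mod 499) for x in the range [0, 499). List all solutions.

240, 259

Since 499 ≡ 3 (mod 4), a square root of 215 is 215^((499+1)/4) = 215^125 mod 499.
Repeated squaring: 215^2≡317, 215^4≡190, 215^8≡172, 215^16≡143, 215^32≡489, 215^64≡100 (mod 499).
215^125 = 215^(64+32+16+8+4+1) ≡ 259 (mod 499).
Check: 259² = 67081 ≡ 215 (mod 499). The two roots are 240 and 259.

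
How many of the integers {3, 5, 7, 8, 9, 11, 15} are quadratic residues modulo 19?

(3/19) = -1 → non-residue.
(5/19) = +1 → QR.
(7/19) = +1 → QR.
(8/19) = -1 → non-residue.
(9/19) = +1 → QR.
(11/19) = +1 → QR.
(15/19) = -1 → non-residue.
Total quadratic residues among the 7: 4.

4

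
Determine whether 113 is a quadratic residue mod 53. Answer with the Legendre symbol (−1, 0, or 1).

1

Euler's criterion: (113/53) ≡ 7^26 (mod 53).
7^2 ≡ 49 (mod 53)
7^4 ≡ 16 (mod 53)
7^8 ≡ 44 (mod 53)
7^16 ≡ 28 (mod 53)
7^26 = 7^(16+8+2) ≡ 1 (mod 53).
Result is 1, so (113/53) = 1.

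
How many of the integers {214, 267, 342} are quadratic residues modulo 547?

(214/547) = +1 → QR.
(267/547) = +1 → QR.
(342/547) = -1 → non-residue.
Total quadratic residues among the 3: 2.

2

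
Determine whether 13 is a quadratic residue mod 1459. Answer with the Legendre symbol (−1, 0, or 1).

1

Reciprocity: 13 ≡ 1 and 1459 ≡ 3 (mod 4), so (13/1459) = +(1459/13).
Reduce top mod 13: now compute (3/13).
Reciprocity: 3 ≡ 3 and 13 ≡ 1 (mod 4), so (3/13) = +(13/3).
Reduce top mod 3: now compute (1/3).
Reached (1/3) = 1. Collecting the sign flips along the way, the symbol is +1.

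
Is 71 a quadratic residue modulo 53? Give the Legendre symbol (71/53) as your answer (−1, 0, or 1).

First reduce: 71 ≡ 18 (mod 53).
Pull out 2: since 53 ≡ 5 (mod 8), (2/53) = -1.
Reciprocity: 9 ≡ 1 and 53 ≡ 1 (mod 4), so (9/53) = +(53/9).
Reduce top mod 9: now compute (8/9).
Pull out 2^3: since 9 ≡ 1 (mod 8), (2/9) = +1, so (2/9)^3 = +1.
Reached (1/9) = 1. Collecting the sign flips along the way, the symbol is -1.

-1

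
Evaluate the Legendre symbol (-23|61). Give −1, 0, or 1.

-1

First reduce: -23 ≡ 38 (mod 61).
Pull out 2: since 61 ≡ 5 (mod 8), (2/61) = -1.
Reciprocity: 19 ≡ 3 and 61 ≡ 1 (mod 4), so (19/61) = +(61/19).
Reduce top mod 19: now compute (4/19).
Pull out 2^2: since 19 ≡ 3 (mod 8), (2/19) = -1, so (2/19)^2 = +1.
Reached (1/19) = 1. Collecting the sign flips along the way, the symbol is -1.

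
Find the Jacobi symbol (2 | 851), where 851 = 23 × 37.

Pull out 2: since 851 ≡ 3 (mod 8), (2/851) = -1.
Reached (1/851) = 1. Collecting the sign flips along the way, the symbol is -1.

-1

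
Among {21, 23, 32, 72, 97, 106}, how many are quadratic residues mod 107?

(21/107) = -1 → non-residue.
(23/107) = +1 → QR.
(32/107) = -1 → non-residue.
(72/107) = -1 → non-residue.
(97/107) = -1 → non-residue.
(106/107) = -1 → non-residue.
Total quadratic residues among the 6: 1.

1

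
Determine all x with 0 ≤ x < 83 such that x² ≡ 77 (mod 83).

Since 83 ≡ 3 (mod 4), a square root of 77 is 77^((83+1)/4) = 77^21 mod 83.
Repeated squaring: 77^2≡36, 77^4≡51, 77^8≡28, 77^16≡37 (mod 83).
77^21 = 77^(16+4+1) ≡ 49 (mod 83).
Check: 49² = 2401 ≡ 77 (mod 83). The two roots are 34 and 49.

34, 49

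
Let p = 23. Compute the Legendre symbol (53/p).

-1

First reduce: 53 ≡ 7 (mod 23).
Reciprocity: 7 ≡ 3 and 23 ≡ 3 (mod 4), so (7/23) = −(23/7).
Reduce top mod 7: now compute (2/7).
Pull out 2: since 7 ≡ 7 (mod 8), (2/7) = +1.
Reached (1/7) = 1. Collecting the sign flips along the way, the symbol is -1.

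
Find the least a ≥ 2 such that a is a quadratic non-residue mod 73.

5

(2/73) = +1, so 2 is a residue.
(3/73) = +1, so 3 is a residue.
(4/73) = +1, so 4 is a residue.
(5/73) = −1, so 5 is the smallest positive non-residue mod 73.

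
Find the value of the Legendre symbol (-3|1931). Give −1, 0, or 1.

First reduce: -3 ≡ 1928 (mod 1931).
Pull out 2^3: since 1931 ≡ 3 (mod 8), (2/1931) = -1, so (2/1931)^3 = -1.
Reciprocity: 241 ≡ 1 and 1931 ≡ 3 (mod 4), so (241/1931) = +(1931/241).
Reduce top mod 241: now compute (3/241).
Reciprocity: 3 ≡ 3 and 241 ≡ 1 (mod 4), so (3/241) = +(241/3).
Reduce top mod 3: now compute (1/3).
Reached (1/3) = 1. Collecting the sign flips along the way, the symbol is -1.

-1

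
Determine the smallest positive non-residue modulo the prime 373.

2

(2/373) = −1, so 2 is the smallest positive non-residue mod 373.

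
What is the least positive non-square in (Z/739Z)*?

(2/739) = −1, so 2 is the smallest positive non-residue mod 739.

2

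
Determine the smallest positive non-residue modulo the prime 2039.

(2/2039) = +1, so 2 is a residue.
(3/2039) = +1, so 3 is a residue.
(4/2039) = +1, so 4 is a residue.
(5/2039) = +1, so 5 is a residue.
(6/2039) = +1, so 6 is a residue.
(7/2039) = −1, so 7 is the smallest positive non-residue mod 2039.

7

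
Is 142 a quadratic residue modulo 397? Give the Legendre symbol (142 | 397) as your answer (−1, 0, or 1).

Euler's criterion: (142/397) ≡ 142^198 (mod 397).
142^2 ≡ 314 (mod 397)
142^4 ≡ 140 (mod 397)
142^8 ≡ 147 (mod 397)
142^16 ≡ 171 (mod 397)
142^32 ≡ 260 (mod 397)
142^64 ≡ 110 (mod 397)
142^128 ≡ 190 (mod 397)
142^198 = 142^(128+64+4+2) ≡ 1 (mod 397).
Result is 1, so (142/397) = 1.

1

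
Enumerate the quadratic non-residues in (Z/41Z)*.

3,6,7,11,12,13,14,15,17,19,22,24,26,27,28,29,30,34,35,38

Square k = 1,…,20 (k and 41−k give the same square):
1²=1, 2²=4, 3²=9, 4²=16, 5²=25, 6²=36, 7²≡8, 8²≡23, 9²≡40, 10²≡18, 11²≡39, 12²≡21, 13²≡5, 14²≡32, 15²≡20, 16²≡10, 17²≡2, 18²≡37, 19²≡33, 20²≡31 (mod 41).
The residues are {1, 2, 4, 5, 8, 9, 10, 16, 18, 20, 21, 23, 25, 31, 32, 33, 36, 37, 39, 40}; the non-residues are the remaining 20 nonzero classes.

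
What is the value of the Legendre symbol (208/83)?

First reduce: 208 ≡ 42 (mod 83).
Pull out 2: since 83 ≡ 3 (mod 8), (2/83) = -1.
Reciprocity: 21 ≡ 1 and 83 ≡ 3 (mod 4), so (21/83) = +(83/21).
Reduce top mod 21: now compute (20/21).
Pull out 2^2: since 21 ≡ 5 (mod 8), (2/21) = -1, so (2/21)^2 = +1.
Reciprocity: 5 ≡ 1 and 21 ≡ 1 (mod 4), so (5/21) = +(21/5).
Reduce top mod 5: now compute (1/5).
Reached (1/5) = 1. Collecting the sign flips along the way, the symbol is -1.

-1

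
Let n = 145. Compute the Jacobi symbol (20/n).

Pull out 2^2: since 145 ≡ 1 (mod 8), (2/145) = +1, so (2/145)^2 = +1.
Reciprocity: 5 ≡ 1 and 145 ≡ 1 (mod 4), so (5/145) = +(145/5).
Reduce top mod 5: now compute (0/5).
Top reduces to 0: gcd > 1, so the symbol is 0.

0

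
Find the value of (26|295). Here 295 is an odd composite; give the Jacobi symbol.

1

Pull out 2: since 295 ≡ 7 (mod 8), (2/295) = +1.
Reciprocity: 13 ≡ 1 and 295 ≡ 3 (mod 4), so (13/295) = +(295/13).
Reduce top mod 13: now compute (9/13).
Reciprocity: 9 ≡ 1 and 13 ≡ 1 (mod 4), so (9/13) = +(13/9).
Reduce top mod 9: now compute (4/9).
Pull out 2^2: since 9 ≡ 1 (mod 8), (2/9) = +1, so (2/9)^2 = +1.
Reached (1/9) = 1. Collecting the sign flips along the way, the symbol is +1.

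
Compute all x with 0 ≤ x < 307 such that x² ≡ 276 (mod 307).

Since 307 ≡ 3 (mod 4), a square root of 276 is 276^((307+1)/4) = 276^77 mod 307.
Repeated squaring: 276^2≡40, 276^4≡65, 276^8≡234, 276^16≡110, 276^32≡127, 276^64≡165 (mod 307).
276^77 = 276^(64+8+4+1) ≡ 176 (mod 307).
Check: 176² = 30976 ≡ 276 (mod 307). The two roots are 131 and 176.

131, 176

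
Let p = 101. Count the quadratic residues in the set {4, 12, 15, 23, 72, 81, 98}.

3

(4/101) = +1 → QR.
(12/101) = -1 → non-residue.
(15/101) = -1 → non-residue.
(23/101) = +1 → QR.
(72/101) = -1 → non-residue.
(81/101) = +1 → QR.
(98/101) = -1 → non-residue.
Total quadratic residues among the 7: 3.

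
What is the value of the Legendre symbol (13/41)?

Reciprocity: 13 ≡ 1 and 41 ≡ 1 (mod 4), so (13/41) = +(41/13).
Reduce top mod 13: now compute (2/13).
Pull out 2: since 13 ≡ 5 (mod 8), (2/13) = -1.
Reached (1/13) = 1. Collecting the sign flips along the way, the symbol is -1.

-1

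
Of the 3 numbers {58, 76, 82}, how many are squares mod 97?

0

(58/97) = -1 → non-residue.
(76/97) = -1 → non-residue.
(82/97) = -1 → non-residue.
Total quadratic residues among the 3: 0.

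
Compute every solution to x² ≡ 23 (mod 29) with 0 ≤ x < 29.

9, 20

29 ≡ 1 (mod 4), so we find a root by search.
Trying successive values, 9² = 81 ≡ 23 (mod 29). The other root is 29 − 9 = 20.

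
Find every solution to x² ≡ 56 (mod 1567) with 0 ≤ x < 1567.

Since 1567 ≡ 3 (mod 4), a square root of 56 is 56^((1567+1)/4) = 56^392 mod 1567.
Repeated squaring: 56^2≡2, 56^4≡4, 56^8≡16, 56^16≡256, 56^32≡1289, 56^64≡501, 56^128≡281, 56^256≡611 (mod 1567).
56^392 = 56^(256+128+8) ≡ 105 (mod 1567).
Check: 105² = 11025 ≡ 56 (mod 1567). The two roots are 105 and 1462.

105, 1462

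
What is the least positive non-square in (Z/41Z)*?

(2/41) = +1, so 2 is a residue.
(3/41) = −1, so 3 is the smallest positive non-residue mod 41.

3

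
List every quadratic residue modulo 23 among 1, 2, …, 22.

Square k = 1,…,11 (k and 23−k give the same square):
1²=1, 2²=4, 3²=9, 4²=16, 5²≡2, 6²≡13, 7²≡3, 8²≡18, 9²≡12, 10²≡8, 11²≡6 (mod 23).
So the quadratic residues mod 23 are {1, 2, 3, 4, 6, 8, 9, 12, 13, 16, 18}.

1,2,3,4,6,8,9,12,13,16,18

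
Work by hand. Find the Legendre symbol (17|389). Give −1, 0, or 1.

1

Reciprocity: 17 ≡ 1 and 389 ≡ 1 (mod 4), so (17/389) = +(389/17).
Reduce top mod 17: now compute (15/17).
Reciprocity: 15 ≡ 3 and 17 ≡ 1 (mod 4), so (15/17) = +(17/15).
Reduce top mod 15: now compute (2/15).
Pull out 2: since 15 ≡ 7 (mod 8), (2/15) = +1.
Reached (1/15) = 1. Collecting the sign flips along the way, the symbol is +1.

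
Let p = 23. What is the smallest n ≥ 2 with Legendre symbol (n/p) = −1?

(2/23) = +1, so 2 is a residue.
(3/23) = +1, so 3 is a residue.
(4/23) = +1, so 4 is a residue.
(5/23) = −1, so 5 is the smallest positive non-residue mod 23.

5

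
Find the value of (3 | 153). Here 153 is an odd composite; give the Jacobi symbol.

0

Reciprocity: 3 ≡ 3 and 153 ≡ 1 (mod 4), so (3/153) = +(153/3).
Reduce top mod 3: now compute (0/3).
Top reduces to 0: gcd > 1, so the symbol is 0.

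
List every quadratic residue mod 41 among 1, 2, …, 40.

Square k = 1,…,20 (k and 41−k give the same square):
1²=1, 2²=4, 3²=9, 4²=16, 5²=25, 6²=36, 7²≡8, 8²≡23, 9²≡40, 10²≡18, 11²≡39, 12²≡21, 13²≡5, 14²≡32, 15²≡20, 16²≡10, 17²≡2, 18²≡37, 19²≡33, 20²≡31 (mod 41).
So the quadratic residues mod 41 are {1, 2, 4, 5, 8, 9, 10, 16, 18, 20, 21, 23, 25, 31, 32, 33, 36, 37, 39, 40}.

1 2 4 5 8 9 10 16 18 20 21 23 25 31 32 33 36 37 39 40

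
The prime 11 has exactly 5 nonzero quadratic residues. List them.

Square k = 1,…,5 (k and 11−k give the same square):
1²=1, 2²=4, 3²=9, 4²≡5, 5²≡3 (mod 11).
So the quadratic residues mod 11 are {1, 3, 4, 5, 9}.

1, 3, 4, 5, 9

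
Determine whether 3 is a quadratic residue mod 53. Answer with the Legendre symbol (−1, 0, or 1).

-1

Reciprocity: 3 ≡ 3 and 53 ≡ 1 (mod 4), so (3/53) = +(53/3).
Reduce top mod 3: now compute (2/3).
Pull out 2: since 3 ≡ 3 (mod 8), (2/3) = -1.
Reached (1/3) = 1. Collecting the sign flips along the way, the symbol is -1.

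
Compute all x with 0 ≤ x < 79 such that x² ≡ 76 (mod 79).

32, 47

Since 79 ≡ 3 (mod 4), a square root of 76 is 76^((79+1)/4) = 76^20 mod 79.
Repeated squaring: 76^2≡9, 76^4≡2, 76^8≡4, 76^16≡16 (mod 79).
76^20 = 76^(16+4) ≡ 32 (mod 79).
Check: 32² = 1024 ≡ 76 (mod 79). The two roots are 32 and 47.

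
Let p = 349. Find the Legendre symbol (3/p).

Euler's criterion: (3/349) ≡ 3^174 (mod 349).
3^2 ≡ 9 (mod 349)
3^4 ≡ 81 (mod 349)
3^8 ≡ 279 (mod 349)
3^16 ≡ 14 (mod 349)
3^32 ≡ 196 (mod 349)
3^64 ≡ 26 (mod 349)
3^128 ≡ 327 (mod 349)
3^174 = 3^(128+32+8+4+2) ≡ 1 (mod 349).
Result is 1, so (3/349) = 1.

1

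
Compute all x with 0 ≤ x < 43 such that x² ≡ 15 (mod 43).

Since 43 ≡ 3 (mod 4), a square root of 15 is 15^((43+1)/4) = 15^11 mod 43.
Repeated squaring: 15^2≡10, 15^4≡14, 15^8≡24 (mod 43).
15^11 = 15^(8+2+1) ≡ 31 (mod 43).
Check: 31² = 961 ≡ 15 (mod 43). The two roots are 12 and 31.

12, 31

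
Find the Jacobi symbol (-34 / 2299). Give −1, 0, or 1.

1

First reduce: -34 ≡ 2265 (mod 2299).
Reciprocity: 2265 ≡ 1 and 2299 ≡ 3 (mod 4), so (2265/2299) = +(2299/2265).
Reduce top mod 2265: now compute (34/2265).
Pull out 2: since 2265 ≡ 1 (mod 8), (2/2265) = +1.
Reciprocity: 17 ≡ 1 and 2265 ≡ 1 (mod 4), so (17/2265) = +(2265/17).
Reduce top mod 17: now compute (4/17).
Pull out 2^2: since 17 ≡ 1 (mod 8), (2/17) = +1, so (2/17)^2 = +1.
Reached (1/17) = 1. Collecting the sign flips along the way, the symbol is +1.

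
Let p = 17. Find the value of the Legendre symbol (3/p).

Reciprocity: 3 ≡ 3 and 17 ≡ 1 (mod 4), so (3/17) = +(17/3).
Reduce top mod 3: now compute (2/3).
Pull out 2: since 3 ≡ 3 (mod 8), (2/3) = -1.
Reached (1/3) = 1. Collecting the sign flips along the way, the symbol is -1.

-1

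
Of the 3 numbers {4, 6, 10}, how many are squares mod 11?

1

(4/11) = +1 → QR.
(6/11) = -1 → non-residue.
(10/11) = -1 → non-residue.
Total quadratic residues among the 3: 1.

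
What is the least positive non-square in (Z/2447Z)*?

(2/2447) = +1, so 2 is a residue.
(3/2447) = +1, so 3 is a residue.
(4/2447) = +1, so 4 is a residue.
(5/2447) = −1, so 5 is the smallest positive non-residue mod 2447.

5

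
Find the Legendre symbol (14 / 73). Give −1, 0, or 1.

Pull out 2: since 73 ≡ 1 (mod 8), (2/73) = +1.
Reciprocity: 7 ≡ 3 and 73 ≡ 1 (mod 4), so (7/73) = +(73/7).
Reduce top mod 7: now compute (3/7).
Reciprocity: 3 ≡ 3 and 7 ≡ 3 (mod 4), so (3/7) = −(7/3).
Reduce top mod 3: now compute (1/3).
Reached (1/3) = 1. Collecting the sign flips along the way, the symbol is -1.

-1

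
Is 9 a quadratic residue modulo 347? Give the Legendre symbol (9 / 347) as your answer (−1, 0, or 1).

Reciprocity: 9 ≡ 1 and 347 ≡ 3 (mod 4), so (9/347) = +(347/9).
Reduce top mod 9: now compute (5/9).
Reciprocity: 5 ≡ 1 and 9 ≡ 1 (mod 4), so (5/9) = +(9/5).
Reduce top mod 5: now compute (4/5).
Pull out 2^2: since 5 ≡ 5 (mod 8), (2/5) = -1, so (2/5)^2 = +1.
Reached (1/5) = 1. Collecting the sign flips along the way, the symbol is +1.

1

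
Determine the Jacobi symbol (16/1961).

1

Pull out 2^4: since 1961 ≡ 1 (mod 8), (2/1961) = +1, so (2/1961)^4 = +1.
Reached (1/1961) = 1. Collecting the sign flips along the way, the symbol is +1.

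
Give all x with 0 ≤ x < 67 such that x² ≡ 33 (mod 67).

Since 67 ≡ 3 (mod 4), a square root of 33 is 33^((67+1)/4) = 33^17 mod 67.
Repeated squaring: 33^2≡17, 33^4≡21, 33^8≡39, 33^16≡47 (mod 67).
33^17 = 33^(16+1) ≡ 10 (mod 67).
Check: 10² = 100 ≡ 33 (mod 67). The two roots are 10 and 57.

10, 57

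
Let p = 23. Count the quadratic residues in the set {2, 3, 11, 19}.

2

(2/23) = +1 → QR.
(3/23) = +1 → QR.
(11/23) = -1 → non-residue.
(19/23) = -1 → non-residue.
Total quadratic residues among the 4: 2.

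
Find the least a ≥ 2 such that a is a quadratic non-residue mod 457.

(2/457) = +1, so 2 is a residue.
(3/457) = +1, so 3 is a residue.
(4/457) = +1, so 4 is a residue.
(5/457) = −1, so 5 is the smallest positive non-residue mod 457.

5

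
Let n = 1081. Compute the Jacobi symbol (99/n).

1

Reciprocity: 99 ≡ 3 and 1081 ≡ 1 (mod 4), so (99/1081) = +(1081/99).
Reduce top mod 99: now compute (91/99).
Reciprocity: 91 ≡ 3 and 99 ≡ 3 (mod 4), so (91/99) = −(99/91).
Reduce top mod 91: now compute (8/91).
Pull out 2^3: since 91 ≡ 3 (mod 8), (2/91) = -1, so (2/91)^3 = -1.
Reached (1/91) = 1. Collecting the sign flips along the way, the symbol is +1.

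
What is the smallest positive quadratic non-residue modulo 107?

2

(2/107) = −1, so 2 is the smallest positive non-residue mod 107.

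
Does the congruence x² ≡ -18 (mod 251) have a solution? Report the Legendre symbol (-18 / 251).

First reduce: -18 ≡ 233 (mod 251).
Reciprocity: 233 ≡ 1 and 251 ≡ 3 (mod 4), so (233/251) = +(251/233).
Reduce top mod 233: now compute (18/233).
Pull out 2: since 233 ≡ 1 (mod 8), (2/233) = +1.
Reciprocity: 9 ≡ 1 and 233 ≡ 1 (mod 4), so (9/233) = +(233/9).
Reduce top mod 9: now compute (8/9).
Pull out 2^3: since 9 ≡ 1 (mod 8), (2/9) = +1, so (2/9)^3 = +1.
Reached (1/9) = 1. Collecting the sign flips along the way, the symbol is +1.

1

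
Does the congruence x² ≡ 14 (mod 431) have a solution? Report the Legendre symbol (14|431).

-1

Pull out 2: since 431 ≡ 7 (mod 8), (2/431) = +1.
Reciprocity: 7 ≡ 3 and 431 ≡ 3 (mod 4), so (7/431) = −(431/7).
Reduce top mod 7: now compute (4/7).
Pull out 2^2: since 7 ≡ 7 (mod 8), (2/7) = +1, so (2/7)^2 = +1.
Reached (1/7) = 1. Collecting the sign flips along the way, the symbol is -1.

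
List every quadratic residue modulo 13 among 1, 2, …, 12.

Square k = 1,…,6 (k and 13−k give the same square):
1²=1, 2²=4, 3²=9, 4²≡3, 5²≡12, 6²≡10 (mod 13).
So the quadratic residues mod 13 are {1, 3, 4, 9, 10, 12}.

1,3,4,9,10,12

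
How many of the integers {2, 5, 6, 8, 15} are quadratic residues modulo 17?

3

(2/17) = +1 → QR.
(5/17) = -1 → non-residue.
(6/17) = -1 → non-residue.
(8/17) = +1 → QR.
(15/17) = +1 → QR.
Total quadratic residues among the 5: 3.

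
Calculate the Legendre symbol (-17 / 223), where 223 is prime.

-1

Euler's criterion: (-17/223) ≡ 206^111 (mod 223).
206^2 ≡ 66 (mod 223)
206^4 ≡ 119 (mod 223)
206^8 ≡ 112 (mod 223)
206^16 ≡ 56 (mod 223)
206^32 ≡ 14 (mod 223)
206^64 ≡ 196 (mod 223)
206^111 = 206^(64+32+8+4+2+1) ≡ 222 (mod 223).
Result is 222 ≡ −1, so (-17/223) = −1.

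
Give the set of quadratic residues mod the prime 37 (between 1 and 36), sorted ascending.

1 3 4 7 9 10 11 12 16 21 25 26 27 28 30 33 34 36

Square k = 1,…,18 (k and 37−k give the same square):
1²=1, 2²=4, 3²=9, 4²=16, 5²=25, 6²=36, 7²≡12, 8²≡27, 9²≡7, 10²≡26, 11²≡10, 12²≡33, 13²≡21, 14²≡11, 15²≡3, 16²≡34, 17²≡30, 18²≡28 (mod 37).
So the quadratic residues mod 37 are {1, 3, 4, 7, 9, 10, 11, 12, 16, 21, 25, 26, 27, 28, 30, 33, 34, 36}.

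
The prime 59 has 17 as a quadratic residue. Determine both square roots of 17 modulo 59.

28, 31

Since 59 ≡ 3 (mod 4), a square root of 17 is 17^((59+1)/4) = 17^15 mod 59.
Repeated squaring: 17^2≡53, 17^4≡36, 17^8≡57 (mod 59).
17^15 = 17^(8+4+2+1) ≡ 28 (mod 59).
Check: 28² = 784 ≡ 17 (mod 59). The two roots are 28 and 31.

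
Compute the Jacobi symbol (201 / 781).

-1

Reciprocity: 201 ≡ 1 and 781 ≡ 1 (mod 4), so (201/781) = +(781/201).
Reduce top mod 201: now compute (178/201).
Pull out 2: since 201 ≡ 1 (mod 8), (2/201) = +1.
Reciprocity: 89 ≡ 1 and 201 ≡ 1 (mod 4), so (89/201) = +(201/89).
Reduce top mod 89: now compute (23/89).
Reciprocity: 23 ≡ 3 and 89 ≡ 1 (mod 4), so (23/89) = +(89/23).
Reduce top mod 23: now compute (20/23).
Pull out 2^2: since 23 ≡ 7 (mod 8), (2/23) = +1, so (2/23)^2 = +1.
Reciprocity: 5 ≡ 1 and 23 ≡ 3 (mod 4), so (5/23) = +(23/5).
Reduce top mod 5: now compute (3/5).
Reciprocity: 3 ≡ 3 and 5 ≡ 1 (mod 4), so (3/5) = +(5/3).
Reduce top mod 3: now compute (2/3).
Pull out 2: since 3 ≡ 3 (mod 8), (2/3) = -1.
Reached (1/3) = 1. Collecting the sign flips along the way, the symbol is -1.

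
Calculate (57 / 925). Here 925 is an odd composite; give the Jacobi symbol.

-1

Reciprocity: 57 ≡ 1 and 925 ≡ 1 (mod 4), so (57/925) = +(925/57).
Reduce top mod 57: now compute (13/57).
Reciprocity: 13 ≡ 1 and 57 ≡ 1 (mod 4), so (13/57) = +(57/13).
Reduce top mod 13: now compute (5/13).
Reciprocity: 5 ≡ 1 and 13 ≡ 1 (mod 4), so (5/13) = +(13/5).
Reduce top mod 5: now compute (3/5).
Reciprocity: 3 ≡ 3 and 5 ≡ 1 (mod 4), so (3/5) = +(5/3).
Reduce top mod 3: now compute (2/3).
Pull out 2: since 3 ≡ 3 (mod 8), (2/3) = -1.
Reached (1/3) = 1. Collecting the sign flips along the way, the symbol is -1.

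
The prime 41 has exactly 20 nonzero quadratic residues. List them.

Square k = 1,…,20 (k and 41−k give the same square):
1²=1, 2²=4, 3²=9, 4²=16, 5²=25, 6²=36, 7²≡8, 8²≡23, 9²≡40, 10²≡18, 11²≡39, 12²≡21, 13²≡5, 14²≡32, 15²≡20, 16²≡10, 17²≡2, 18²≡37, 19²≡33, 20²≡31 (mod 41).
So the quadratic residues mod 41 are {1, 2, 4, 5, 8, 9, 10, 16, 18, 20, 21, 23, 25, 31, 32, 33, 36, 37, 39, 40}.

1,2,4,5,8,9,10,16,18,20,21,23,25,31,32,33,36,37,39,40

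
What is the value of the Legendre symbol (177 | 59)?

First reduce: 177 ≡ 0 (mod 59).
Top reduces to 0: gcd > 1, so the symbol is 0.

0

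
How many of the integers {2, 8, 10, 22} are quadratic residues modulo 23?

(2/23) = +1 → QR.
(8/23) = +1 → QR.
(10/23) = -1 → non-residue.
(22/23) = -1 → non-residue.
Total quadratic residues among the 4: 2.

2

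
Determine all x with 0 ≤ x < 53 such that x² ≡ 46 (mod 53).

53 ≡ 1 (mod 4), so we find a root by search.
Trying successive values, 24² = 576 ≡ 46 (mod 53). The other root is 53 − 24 = 29.

24, 29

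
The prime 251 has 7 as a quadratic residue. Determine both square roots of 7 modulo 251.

Since 251 ≡ 3 (mod 4), a square root of 7 is 7^((251+1)/4) = 7^63 mod 251.
Repeated squaring: 7^2≡49, 7^4≡142, 7^8≡84, 7^16≡28, 7^32≡31 (mod 251).
7^63 = 7^(32+16+8+4+2+1) ≡ 209 (mod 251).
Check: 209² = 43681 ≡ 7 (mod 251). The two roots are 42 and 209.

42, 209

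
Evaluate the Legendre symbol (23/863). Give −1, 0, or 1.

Euler's criterion: (23/863) ≡ 23^431 (mod 863).
23^2 ≡ 529 (mod 863)
23^4 ≡ 229 (mod 863)
23^8 ≡ 661 (mod 863)
23^16 ≡ 243 (mod 863)
23^32 ≡ 365 (mod 863)
23^64 ≡ 323 (mod 863)
23^128 ≡ 769 (mod 863)
23^256 ≡ 206 (mod 863)
23^431 = 23^(256+128+32+8+4+2+1) ≡ 862 (mod 863).
Result is 862 ≡ −1, so (23/863) = −1.

-1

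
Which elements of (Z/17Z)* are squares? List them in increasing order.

Square k = 1,…,8 (k and 17−k give the same square):
1²=1, 2²=4, 3²=9, 4²=16, 5²≡8, 6²≡2, 7²≡15, 8²≡13 (mod 17).
So the quadratic residues mod 17 are {1, 2, 4, 8, 9, 13, 15, 16}.

1, 2, 4, 8, 9, 13, 15, 16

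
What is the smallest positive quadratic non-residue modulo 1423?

3

(2/1423) = +1, so 2 is a residue.
(3/1423) = −1, so 3 is the smallest positive non-residue mod 1423.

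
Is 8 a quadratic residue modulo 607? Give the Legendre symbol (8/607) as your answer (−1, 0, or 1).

1

Euler's criterion: (8/607) ≡ 8^303 (mod 607).
8^2 ≡ 64 (mod 607)
8^4 ≡ 454 (mod 607)
8^8 ≡ 343 (mod 607)
8^16 ≡ 498 (mod 607)
8^32 ≡ 348 (mod 607)
8^64 ≡ 311 (mod 607)
8^128 ≡ 208 (mod 607)
8^256 ≡ 167 (mod 607)
8^303 = 8^(256+32+8+4+2+1) ≡ 1 (mod 607).
Result is 1, so (8/607) = 1.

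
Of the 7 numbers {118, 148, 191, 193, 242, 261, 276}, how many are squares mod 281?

(118/281) = +1 → QR.
(148/281) = -1 → non-residue.
(191/281) = +1 → QR.
(193/281) = -1 → non-residue.
(242/281) = +1 → QR.
(261/281) = +1 → QR.
(276/281) = +1 → QR.
Total quadratic residues among the 7: 5.

5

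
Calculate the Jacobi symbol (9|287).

Reciprocity: 9 ≡ 1 and 287 ≡ 3 (mod 4), so (9/287) = +(287/9).
Reduce top mod 9: now compute (8/9).
Pull out 2^3: since 9 ≡ 1 (mod 8), (2/9) = +1, so (2/9)^3 = +1.
Reached (1/9) = 1. Collecting the sign flips along the way, the symbol is +1.

1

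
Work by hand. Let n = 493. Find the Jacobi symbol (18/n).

Pull out 2: since 493 ≡ 5 (mod 8), (2/493) = -1.
Reciprocity: 9 ≡ 1 and 493 ≡ 1 (mod 4), so (9/493) = +(493/9).
Reduce top mod 9: now compute (7/9).
Reciprocity: 7 ≡ 3 and 9 ≡ 1 (mod 4), so (7/9) = +(9/7).
Reduce top mod 7: now compute (2/7).
Pull out 2: since 7 ≡ 7 (mod 8), (2/7) = +1.
Reached (1/7) = 1. Collecting the sign flips along the way, the symbol is -1.

-1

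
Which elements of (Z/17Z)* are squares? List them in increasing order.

Square k = 1,…,8 (k and 17−k give the same square):
1²=1, 2²=4, 3²=9, 4²=16, 5²≡8, 6²≡2, 7²≡15, 8²≡13 (mod 17).
So the quadratic residues mod 17 are {1, 2, 4, 8, 9, 13, 15, 16}.

1,2,4,8,9,13,15,16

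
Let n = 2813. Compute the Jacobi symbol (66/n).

-1

Pull out 2: since 2813 ≡ 5 (mod 8), (2/2813) = -1.
Reciprocity: 33 ≡ 1 and 2813 ≡ 1 (mod 4), so (33/2813) = +(2813/33).
Reduce top mod 33: now compute (8/33).
Pull out 2^3: since 33 ≡ 1 (mod 8), (2/33) = +1, so (2/33)^3 = +1.
Reached (1/33) = 1. Collecting the sign flips along the way, the symbol is -1.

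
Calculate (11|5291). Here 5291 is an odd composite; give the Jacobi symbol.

Reciprocity: 11 ≡ 3 and 5291 ≡ 3 (mod 4), so (11/5291) = −(5291/11).
Reduce top mod 11: now compute (0/11).
Top reduces to 0: gcd > 1, so the symbol is 0.

0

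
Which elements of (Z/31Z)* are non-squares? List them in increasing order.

Square k = 1,…,15 (k and 31−k give the same square):
1²=1, 2²=4, 3²=9, 4²=16, 5²=25, 6²≡5, 7²≡18, 8²≡2, 9²≡19, 10²≡7, 11²≡28, 12²≡20, 13²≡14, 14²≡10, 15²≡8 (mod 31).
The residues are {1, 2, 4, 5, 7, 8, 9, 10, 14, 16, 18, 19, 20, 25, 28}; the non-residues are the remaining 15 nonzero classes.

3, 6, 11, 12, 13, 15, 17, 21, 22, 23, 24, 26, 27, 29, 30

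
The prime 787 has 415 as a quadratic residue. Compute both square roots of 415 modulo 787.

155, 632

Since 787 ≡ 3 (mod 4), a square root of 415 is 415^((787+1)/4) = 415^197 mod 787.
Repeated squaring: 415^2≡659, 415^4≡644, 415^8≡774, 415^16≡169, 415^32≡229, 415^64≡499, 415^128≡309 (mod 787).
415^197 = 415^(128+64+4+1) ≡ 632 (mod 787).
Check: 632² = 399424 ≡ 415 (mod 787). The two roots are 155 and 632.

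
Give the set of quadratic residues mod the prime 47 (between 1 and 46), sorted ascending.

1, 2, 3, 4, 6, 7, 8, 9, 12, 14, 16, 17, 18, 21, 24, 25, 27, 28, 32, 34, 36, 37, 42

Square k = 1,…,23 (k and 47−k give the same square):
1²=1, 2²=4, 3²=9, 4²=16, 5²=25, 6²=36, 7²≡2, 8²≡17, 9²≡34, 10²≡6, 11²≡27, 12²≡3, 13²≡28, 14²≡8, 15²≡37, 16²≡21, 17²≡7, 18²≡42, 19²≡32, 20²≡24, 21²≡18, 22²≡14, 23²≡12 (mod 47).
So the quadratic residues mod 47 are {1, 2, 3, 4, 6, 7, 8, 9, 12, 14, 16, 17, 18, 21, 24, 25, 27, 28, 32, 34, 36, 37, 42}.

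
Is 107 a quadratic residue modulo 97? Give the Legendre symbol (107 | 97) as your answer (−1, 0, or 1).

First reduce: 107 ≡ 10 (mod 97).
Pull out 2: since 97 ≡ 1 (mod 8), (2/97) = +1.
Reciprocity: 5 ≡ 1 and 97 ≡ 1 (mod 4), so (5/97) = +(97/5).
Reduce top mod 5: now compute (2/5).
Pull out 2: since 5 ≡ 5 (mod 8), (2/5) = -1.
Reached (1/5) = 1. Collecting the sign flips along the way, the symbol is -1.

-1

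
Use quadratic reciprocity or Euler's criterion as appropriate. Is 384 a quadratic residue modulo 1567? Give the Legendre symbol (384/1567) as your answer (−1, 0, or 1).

-1

Pull out 2^7: since 1567 ≡ 7 (mod 8), (2/1567) = +1, so (2/1567)^7 = +1.
Reciprocity: 3 ≡ 3 and 1567 ≡ 3 (mod 4), so (3/1567) = −(1567/3).
Reduce top mod 3: now compute (1/3).
Reached (1/3) = 1. Collecting the sign flips along the way, the symbol is -1.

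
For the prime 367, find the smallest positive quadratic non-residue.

(2/367) = +1, so 2 is a residue.
(3/367) = −1, so 3 is the smallest positive non-residue mod 367.

3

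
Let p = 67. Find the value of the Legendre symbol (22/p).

1

Euler's criterion: (22/67) ≡ 22^33 (mod 67).
22^2 ≡ 15 (mod 67)
22^4 ≡ 24 (mod 67)
22^8 ≡ 40 (mod 67)
22^16 ≡ 59 (mod 67)
22^32 ≡ 64 (mod 67)
22^33 = 22^(32+1) ≡ 1 (mod 67).
Result is 1, so (22/67) = 1.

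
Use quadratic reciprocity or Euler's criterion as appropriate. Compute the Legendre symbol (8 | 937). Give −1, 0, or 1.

1

Pull out 2^3: since 937 ≡ 1 (mod 8), (2/937) = +1, so (2/937)^3 = +1.
Reached (1/937) = 1. Collecting the sign flips along the way, the symbol is +1.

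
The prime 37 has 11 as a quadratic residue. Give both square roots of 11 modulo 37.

37 ≡ 1 (mod 4), so we find a root by search.
Trying successive values, 14² = 196 ≡ 11 (mod 37). The other root is 37 − 14 = 23.

14, 23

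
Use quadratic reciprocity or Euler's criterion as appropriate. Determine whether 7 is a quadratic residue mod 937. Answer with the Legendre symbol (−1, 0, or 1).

-1

Reciprocity: 7 ≡ 3 and 937 ≡ 1 (mod 4), so (7/937) = +(937/7).
Reduce top mod 7: now compute (6/7).
Pull out 2: since 7 ≡ 7 (mod 8), (2/7) = +1.
Reciprocity: 3 ≡ 3 and 7 ≡ 3 (mod 4), so (3/7) = −(7/3).
Reduce top mod 3: now compute (1/3).
Reached (1/3) = 1. Collecting the sign flips along the way, the symbol is -1.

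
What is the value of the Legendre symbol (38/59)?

Euler's criterion: (38/59) ≡ 38^29 (mod 59).
38^2 ≡ 28 (mod 59)
38^4 ≡ 17 (mod 59)
38^8 ≡ 53 (mod 59)
38^16 ≡ 36 (mod 59)
38^29 = 38^(16+8+4+1) ≡ 58 (mod 59).
Result is 58 ≡ −1, so (38/59) = −1.

-1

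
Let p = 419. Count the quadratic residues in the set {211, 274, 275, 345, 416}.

(211/419) = -1 → non-residue.
(274/419) = -1 → non-residue.
(275/419) = -1 → non-residue.
(345/419) = +1 → QR.
(416/419) = -1 → non-residue.
Total quadratic residues among the 5: 1.

1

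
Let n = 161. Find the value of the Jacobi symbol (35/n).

Reciprocity: 35 ≡ 3 and 161 ≡ 1 (mod 4), so (35/161) = +(161/35).
Reduce top mod 35: now compute (21/35).
Reciprocity: 21 ≡ 1 and 35 ≡ 3 (mod 4), so (21/35) = +(35/21).
Reduce top mod 21: now compute (14/21).
Pull out 2: since 21 ≡ 5 (mod 8), (2/21) = -1.
Reciprocity: 7 ≡ 3 and 21 ≡ 1 (mod 4), so (7/21) = +(21/7).
Reduce top mod 7: now compute (0/7).
Top reduces to 0: gcd > 1, so the symbol is 0.

0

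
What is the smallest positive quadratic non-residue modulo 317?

2

(2/317) = −1, so 2 is the smallest positive non-residue mod 317.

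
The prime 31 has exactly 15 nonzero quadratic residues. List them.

Square k = 1,…,15 (k and 31−k give the same square):
1²=1, 2²=4, 3²=9, 4²=16, 5²=25, 6²≡5, 7²≡18, 8²≡2, 9²≡19, 10²≡7, 11²≡28, 12²≡20, 13²≡14, 14²≡10, 15²≡8 (mod 31).
So the quadratic residues mod 31 are {1, 2, 4, 5, 7, 8, 9, 10, 14, 16, 18, 19, 20, 25, 28}.

1 2 4 5 7 8 9 10 14 16 18 19 20 25 28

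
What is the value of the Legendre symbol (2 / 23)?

1

Euler's criterion: (2/23) ≡ 2^11 (mod 23).
2^2 ≡ 4 (mod 23)
2^4 ≡ 16 (mod 23)
2^8 ≡ 3 (mod 23)
2^11 = 2^(8+2+1) ≡ 1 (mod 23).
Result is 1, so (2/23) = 1.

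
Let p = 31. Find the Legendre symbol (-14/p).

First reduce: -14 ≡ 17 (mod 31).
Reciprocity: 17 ≡ 1 and 31 ≡ 3 (mod 4), so (17/31) = +(31/17).
Reduce top mod 17: now compute (14/17).
Pull out 2: since 17 ≡ 1 (mod 8), (2/17) = +1.
Reciprocity: 7 ≡ 3 and 17 ≡ 1 (mod 4), so (7/17) = +(17/7).
Reduce top mod 7: now compute (3/7).
Reciprocity: 3 ≡ 3 and 7 ≡ 3 (mod 4), so (3/7) = −(7/3).
Reduce top mod 3: now compute (1/3).
Reached (1/3) = 1. Collecting the sign flips along the way, the symbol is -1.

-1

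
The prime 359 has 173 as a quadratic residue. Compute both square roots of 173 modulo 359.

116, 243

Since 359 ≡ 3 (mod 4), a square root of 173 is 173^((359+1)/4) = 173^90 mod 359.
Repeated squaring: 173^2≡132, 173^4≡192, 173^8≡246, 173^16≡204, 173^32≡331, 173^64≡66 (mod 359).
173^90 = 173^(64+16+8+2) ≡ 243 (mod 359).
Check: 243² = 59049 ≡ 173 (mod 359). The two roots are 116 and 243.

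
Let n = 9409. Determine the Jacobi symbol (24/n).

1

Pull out 2^3: since 9409 ≡ 1 (mod 8), (2/9409) = +1, so (2/9409)^3 = +1.
Reciprocity: 3 ≡ 3 and 9409 ≡ 1 (mod 4), so (3/9409) = +(9409/3).
Reduce top mod 3: now compute (1/3).
Reached (1/3) = 1. Collecting the sign flips along the way, the symbol is +1.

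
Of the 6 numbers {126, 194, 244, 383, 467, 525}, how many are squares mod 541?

(126/541) = -1 → non-residue.
(194/541) = +1 → QR.
(244/541) = -1 → non-residue.
(383/541) = -1 → non-residue.
(467/541) = +1 → QR.
(525/541) = +1 → QR.
Total quadratic residues among the 6: 3.

3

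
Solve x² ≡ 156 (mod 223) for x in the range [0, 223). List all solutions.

80, 143

Since 223 ≡ 3 (mod 4), a square root of 156 is 156^((223+1)/4) = 156^56 mod 223.
Repeated squaring: 156^2≡29, 156^4≡172, 156^8≡148, 156^16≡50, 156^32≡47 (mod 223).
156^56 = 156^(32+16+8) ≡ 143 (mod 223).
Check: 143² = 20449 ≡ 156 (mod 223). The two roots are 80 and 143.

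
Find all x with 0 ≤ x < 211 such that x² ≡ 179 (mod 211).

Since 211 ≡ 3 (mod 4), a square root of 179 is 179^((211+1)/4) = 179^53 mod 211.
Repeated squaring: 179^2≡180, 179^4≡117, 179^8≡185, 179^16≡43, 179^32≡161 (mod 211).
179^53 = 179^(32+16+4+1) ≡ 161 (mod 211).
Check: 161² = 25921 ≡ 179 (mod 211). The two roots are 50 and 161.

50, 161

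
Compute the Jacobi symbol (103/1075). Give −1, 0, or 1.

1

Reciprocity: 103 ≡ 3 and 1075 ≡ 3 (mod 4), so (103/1075) = −(1075/103).
Reduce top mod 103: now compute (45/103).
Reciprocity: 45 ≡ 1 and 103 ≡ 3 (mod 4), so (45/103) = +(103/45).
Reduce top mod 45: now compute (13/45).
Reciprocity: 13 ≡ 1 and 45 ≡ 1 (mod 4), so (13/45) = +(45/13).
Reduce top mod 13: now compute (6/13).
Pull out 2: since 13 ≡ 5 (mod 8), (2/13) = -1.
Reciprocity: 3 ≡ 3 and 13 ≡ 1 (mod 4), so (3/13) = +(13/3).
Reduce top mod 3: now compute (1/3).
Reached (1/3) = 1. Collecting the sign flips along the way, the symbol is +1.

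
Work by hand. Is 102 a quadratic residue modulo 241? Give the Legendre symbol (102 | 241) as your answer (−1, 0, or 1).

-1

Pull out 2: since 241 ≡ 1 (mod 8), (2/241) = +1.
Reciprocity: 51 ≡ 3 and 241 ≡ 1 (mod 4), so (51/241) = +(241/51).
Reduce top mod 51: now compute (37/51).
Reciprocity: 37 ≡ 1 and 51 ≡ 3 (mod 4), so (37/51) = +(51/37).
Reduce top mod 37: now compute (14/37).
Pull out 2: since 37 ≡ 5 (mod 8), (2/37) = -1.
Reciprocity: 7 ≡ 3 and 37 ≡ 1 (mod 4), so (7/37) = +(37/7).
Reduce top mod 7: now compute (2/7).
Pull out 2: since 7 ≡ 7 (mod 8), (2/7) = +1.
Reached (1/7) = 1. Collecting the sign flips along the way, the symbol is -1.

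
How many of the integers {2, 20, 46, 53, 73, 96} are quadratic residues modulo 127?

(2/127) = +1 → QR.
(20/127) = -1 → non-residue.
(46/127) = -1 → non-residue.
(53/127) = -1 → non-residue.
(73/127) = +1 → QR.
(96/127) = -1 → non-residue.
Total quadratic residues among the 6: 2.

2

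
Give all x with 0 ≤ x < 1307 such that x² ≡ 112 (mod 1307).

574, 733

Since 1307 ≡ 3 (mod 4), a square root of 112 is 112^((1307+1)/4) = 112^327 mod 1307.
Repeated squaring: 112^2≡781, 112^4≡899, 112^8≡475, 112^16≡821, 112^32≡936, 112^64≡406, 112^128≡154, 112^256≡190 (mod 1307).
112^327 = 112^(256+64+4+2+1) ≡ 733 (mod 1307).
Check: 733² = 537289 ≡ 112 (mod 1307). The two roots are 574 and 733.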